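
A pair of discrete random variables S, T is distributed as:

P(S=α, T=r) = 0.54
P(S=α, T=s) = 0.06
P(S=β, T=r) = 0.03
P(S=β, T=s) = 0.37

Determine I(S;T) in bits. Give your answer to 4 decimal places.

Marginals: p(S) = (0.6000, 0.4000), p(T) = (0.5700, 0.4300).
I(S;T) = H(S) + H(T) − H(S,T).
H(S) = 0.9710, H(T) = 0.9858, H(S,T) = 1.4061.
I(S;T) = 0.9710 + 0.9858 − 1.4061 = 0.5507 bits.

0.5507 bits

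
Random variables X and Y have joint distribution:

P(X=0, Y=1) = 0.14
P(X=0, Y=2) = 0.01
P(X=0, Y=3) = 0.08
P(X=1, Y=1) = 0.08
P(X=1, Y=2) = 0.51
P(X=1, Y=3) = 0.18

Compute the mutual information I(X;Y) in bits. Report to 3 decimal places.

Marginals: p(X) = (0.2300, 0.7700), p(Y) = (0.2200, 0.5200, 0.2600).
I(X;Y) = H(X) + H(Y) − H(X,Y).
H(X) = 0.7780, H(Y) = 1.4764, H(X,Y) = 1.9873.
I(X;Y) = 0.7780 + 1.4764 − 1.9873 = 0.267 bits.

0.267 bits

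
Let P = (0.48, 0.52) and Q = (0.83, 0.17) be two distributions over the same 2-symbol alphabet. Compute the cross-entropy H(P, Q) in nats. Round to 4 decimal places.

1.0109 nats

H(P,Q) = −Σ p·ln q.
  −0.48·ln(0.83) = 0.08944
  −0.52·ln(0.17) = 0.92142
H(P,Q) = 1.0109 nats.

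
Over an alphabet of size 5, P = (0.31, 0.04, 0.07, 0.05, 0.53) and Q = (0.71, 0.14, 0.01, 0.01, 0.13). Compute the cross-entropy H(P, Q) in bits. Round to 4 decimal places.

H(P,Q) = −Σ p·log₂ q.
  −0.31·log₂(0.71) = 0.15317
  −0.04·log₂(0.14) = 0.11346
  −0.07·log₂(0.01) = 0.46507
  −0.05·log₂(0.01) = 0.33219
  −0.53·log₂(0.13) = 1.56001
H(P,Q) = 2.6239 bits.

2.6239 bits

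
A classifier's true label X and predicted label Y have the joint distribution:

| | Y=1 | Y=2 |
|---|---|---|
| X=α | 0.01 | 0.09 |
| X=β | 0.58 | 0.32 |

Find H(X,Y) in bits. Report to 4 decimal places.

1.3609 bits

H(X,Y) = −Σ p(x,y)·log₂ p(x,y) over all 4 cells.
  cell (α,1): −0.01·log₂0.01 = 0.06644
  cell (α,2): −0.09·log₂0.09 = 0.31265
  cell (β,1): −0.58·log₂0.58 = 0.45581
  cell (β,2): −0.32·log₂0.32 = 0.52603
Sum = 1.3609 bits.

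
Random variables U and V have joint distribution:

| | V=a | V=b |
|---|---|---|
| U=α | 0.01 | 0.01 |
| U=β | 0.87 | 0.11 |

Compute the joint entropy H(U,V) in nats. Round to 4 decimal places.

H(U,V) = −Σ p(x,y)·ln p(x,y) over all 4 cells.
  cell (α,a): −0.01·ln0.01 = 0.04605
  cell (α,b): −0.01·ln0.01 = 0.04605
  cell (β,a): −0.87·ln0.87 = 0.12116
  cell (β,b): −0.11·ln0.11 = 0.24280
Sum = 0.4561 nats.

0.4561 nats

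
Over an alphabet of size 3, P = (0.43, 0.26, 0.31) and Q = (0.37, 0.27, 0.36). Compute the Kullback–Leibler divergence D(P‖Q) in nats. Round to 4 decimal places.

D(P‖Q) = Σ p·ln(p/q).
  0.43·ln(0.43/0.37) = 0.06462
  0.26·ln(0.26/0.27) = -0.00981
  0.31·ln(0.31/0.36) = -0.04635
D(P‖Q) = 0.0085 nats.

0.0085 nats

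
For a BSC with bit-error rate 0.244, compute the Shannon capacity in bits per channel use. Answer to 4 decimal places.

0.1984 bits

Binary symmetric channel: C = 1 − h₂(ε) where h₂ is the binary entropy function.
h₂(0.244) = −0.244·log₂0.244 − 0.756·log₂0.756 = 0.8016.
C = 1 − 0.8016 = 0.1984 bits per channel use.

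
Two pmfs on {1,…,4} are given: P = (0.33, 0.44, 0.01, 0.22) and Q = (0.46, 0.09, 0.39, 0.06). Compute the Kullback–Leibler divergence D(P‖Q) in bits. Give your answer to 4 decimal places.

1.2088 bits

D(P‖Q) = Σ p·log₂(p/q).
  0.33·log₂(0.33/0.46) = -0.15813
  0.44·log₂(0.44/0.09) = 1.00738
  0.01·log₂(0.01/0.39) = -0.05285
  0.22·log₂(0.22/0.06) = 0.41238
D(P‖Q) = 1.2088 bits.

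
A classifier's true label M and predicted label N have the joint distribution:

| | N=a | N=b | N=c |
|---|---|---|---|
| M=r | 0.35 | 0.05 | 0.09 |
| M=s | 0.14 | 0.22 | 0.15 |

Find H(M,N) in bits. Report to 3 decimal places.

2.347 bits

H(M,N) = −Σ p(x,y)·log₂ p(x,y) over all 6 cells.
  cell (r,a): −0.35·log₂0.35 = 0.5301
  cell (r,b): −0.05·log₂0.05 = 0.2161
  cell (r,c): −0.09·log₂0.09 = 0.3127
  cell (s,a): −0.14·log₂0.14 = 0.3971
  cell (s,b): −0.22·log₂0.22 = 0.4806
  cell (s,c): −0.15·log₂0.15 = 0.4105
Sum = 2.347 bits.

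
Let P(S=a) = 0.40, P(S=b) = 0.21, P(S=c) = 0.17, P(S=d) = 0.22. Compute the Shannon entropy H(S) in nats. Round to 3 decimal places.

1.329 nats

H(S) = −Σ p·ln p.
  −(0.40)·ln(0.40) = 0.3665
  −(0.21)·ln(0.21) = 0.3277
  −(0.17)·ln(0.17) = 0.3012
  −(0.22)·ln(0.22) = 0.3331
Sum: 0.3665 + 0.3277 + 0.3012 + 0.3331 = 1.329 nats.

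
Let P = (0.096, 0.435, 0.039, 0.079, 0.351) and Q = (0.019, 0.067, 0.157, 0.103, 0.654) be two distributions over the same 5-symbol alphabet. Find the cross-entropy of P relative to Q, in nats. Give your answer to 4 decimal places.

1.9571 nats

H(P,Q) = −Σ p·ln q.
  −0.096·ln(0.019) = 0.38048
  −0.435·ln(0.067) = 1.17583
  −0.039·ln(0.157) = 0.07221
  −0.079·ln(0.103) = 0.17957
  −0.351·ln(0.654) = 0.14905
H(P,Q) = 1.9571 nats.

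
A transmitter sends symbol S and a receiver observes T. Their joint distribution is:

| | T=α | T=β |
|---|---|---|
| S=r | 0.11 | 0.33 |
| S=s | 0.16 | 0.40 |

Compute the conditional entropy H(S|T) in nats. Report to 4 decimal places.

Chain rule: H(S|T) = H(S,T) − H(T).
Marginals: p(S) = (0.4400, 0.5600), p(T) = (0.2700, 0.7300).
H(S,T) = 1.2684 nats; H(T) = 0.5833 nats.
H(S|T) = 1.2684 − 0.5833 = 0.6851 nats.

0.6851 nats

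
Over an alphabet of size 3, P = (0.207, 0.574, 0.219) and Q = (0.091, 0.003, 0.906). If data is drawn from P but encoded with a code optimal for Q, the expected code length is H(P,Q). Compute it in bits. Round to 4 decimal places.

H(P,Q) = −Σ p·log₂ q.
  −0.207·log₂(0.091) = 0.71580
  −0.574·log₂(0.003) = 4.81059
  −0.219·log₂(0.906) = 0.03119
H(P,Q) = 5.5576 bits.

5.5576 bits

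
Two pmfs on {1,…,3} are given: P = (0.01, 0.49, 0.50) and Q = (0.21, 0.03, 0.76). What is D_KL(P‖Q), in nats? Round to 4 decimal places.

1.1289 nats

D(P‖Q) = Σ p·ln(p/q).
  0.01·ln(0.01/0.21) = -0.03045
  0.49·ln(0.49/0.03) = 1.36867
  0.50·ln(0.50/0.76) = -0.20936
D(P‖Q) = 1.1289 nats.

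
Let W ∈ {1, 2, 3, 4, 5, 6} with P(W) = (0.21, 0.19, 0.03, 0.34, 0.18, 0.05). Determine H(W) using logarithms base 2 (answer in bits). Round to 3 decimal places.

H(W) = −Σ p·log₂ p.
  −(0.21)·log₂(0.21) = 0.4728
  −(0.19)·log₂(0.19) = 0.4552
  −(0.03)·log₂(0.03) = 0.1518
  −(0.34)·log₂(0.34) = 0.5292
  −(0.18)·log₂(0.18) = 0.4453
  −(0.05)·log₂(0.05) = 0.2161
Sum: 0.4728 + 0.4552 + 0.1518 + 0.5292 + 0.4453 + 0.2161 = 2.270 bits.

2.270 bits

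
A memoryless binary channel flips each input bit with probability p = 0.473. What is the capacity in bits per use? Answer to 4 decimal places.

Binary symmetric channel: C = 1 − h₂(ε) where h₂ is the binary entropy function.
h₂(0.473) = −0.473·log₂0.473 − 0.527·log₂0.527 = 0.9979.
C = 1 − 0.9979 = 0.0021 bits per channel use.

0.0021 bits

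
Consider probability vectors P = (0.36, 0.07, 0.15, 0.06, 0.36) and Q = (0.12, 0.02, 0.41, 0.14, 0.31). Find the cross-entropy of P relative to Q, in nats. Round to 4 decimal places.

H(P,Q) = −Σ p·ln q.
  −0.36·ln(0.12) = 0.76329
  −0.07·ln(0.02) = 0.27384
  −0.15·ln(0.41) = 0.13374
  −0.06·ln(0.14) = 0.11797
  −0.36·ln(0.31) = 0.42163
H(P,Q) = 1.7105 nats.

1.7105 nats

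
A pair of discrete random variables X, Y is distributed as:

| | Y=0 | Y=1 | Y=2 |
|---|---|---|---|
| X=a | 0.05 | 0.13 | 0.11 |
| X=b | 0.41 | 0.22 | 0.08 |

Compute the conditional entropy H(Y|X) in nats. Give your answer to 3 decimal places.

0.956 nats

Marginals: p(X) = (0.2900, 0.7100), p(Y) = (0.4600, 0.3500, 0.1900).
H(Y|X) = Σ p(X) · H(Y|X=·).
  X=a: p=0.2900, H(Y|X=a) = 1.0305
  X=b: p=0.7100, H(Y|X=b) = 0.9261
Weighted sum = 0.956 nats.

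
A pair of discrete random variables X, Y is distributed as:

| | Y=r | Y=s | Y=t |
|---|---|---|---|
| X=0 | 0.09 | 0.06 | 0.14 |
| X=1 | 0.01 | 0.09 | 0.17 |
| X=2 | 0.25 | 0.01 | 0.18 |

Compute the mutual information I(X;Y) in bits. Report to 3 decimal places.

Marginals: p(X) = (0.2900, 0.2700, 0.4400), p(Y) = (0.3500, 0.1600, 0.4900).
I(X;Y) = Σ p(x,y)·log₂[p(x,y)/(p(x)p(y))].
  (0,r): 0.09·log₂(0.8867) = -0.0156
  (0,s): 0.06·log₂(1.2931) = 0.0223
  (0,t): 0.14·log₂(0.9852) = -0.0030
  (1,r): 0.01·log₂(0.1058) = -0.0324
  (1,s): 0.09·log₂(2.0833) = 0.0953
  (1,t): 0.17·log₂(1.2850) = 0.0615
  (2,r): 0.25·log₂(1.6234) = 0.1747
  (2,s): 0.01·log₂(0.1420) = -0.0282
  (2,t): 0.18·log₂(0.8349) = -0.0469
Sum = 0.228 bits.

0.228 bits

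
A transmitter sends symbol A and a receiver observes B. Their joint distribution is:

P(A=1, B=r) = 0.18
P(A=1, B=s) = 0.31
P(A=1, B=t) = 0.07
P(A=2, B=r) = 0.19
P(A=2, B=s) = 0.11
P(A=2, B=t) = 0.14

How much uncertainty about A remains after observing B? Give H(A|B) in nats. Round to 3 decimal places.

0.632 nats

Marginals: p(A) = (0.5600, 0.4400), p(B) = (0.3700, 0.4200, 0.2100).
H(A|B) = Σ p(B) · H(A|B=·).
  B=r: p=0.3700, H(A|B=r) = 0.6928
  B=s: p=0.4200, H(A|B=s) = 0.5750
  B=t: p=0.2100, H(A|B=t) = 0.6365
Weighted sum = 0.632 nats.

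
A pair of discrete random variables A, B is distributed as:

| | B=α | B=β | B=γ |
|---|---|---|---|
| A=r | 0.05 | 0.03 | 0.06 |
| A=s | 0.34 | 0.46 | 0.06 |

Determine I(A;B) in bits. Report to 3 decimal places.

Marginals: p(A) = (0.1400, 0.8600), p(B) = (0.3900, 0.4900, 0.1200).
I(A;B) = Σ p(x,y)·log₂[p(x,y)/(p(x)p(y))].
  (r,α): 0.05·log₂(0.9158) = -0.0063
  (r,β): 0.03·log₂(0.4373) = -0.0358
  (r,γ): 0.06·log₂(3.5714) = 0.1102
  (s,α): 0.34·log₂(1.0137) = 0.0067
  (s,β): 0.46·log₂(1.0916) = 0.0582
  (s,γ): 0.06·log₂(0.5814) = -0.0469
Sum = 0.086 bits.

0.086 bits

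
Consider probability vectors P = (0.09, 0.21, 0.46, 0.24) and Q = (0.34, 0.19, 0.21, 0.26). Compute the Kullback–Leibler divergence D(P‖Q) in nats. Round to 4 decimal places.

0.2429 nats

D(P‖Q) = Σ p·ln(p/q).
  0.09·ln(0.09/0.34) = -0.11962
  0.21·ln(0.21/0.19) = 0.02102
  0.46·ln(0.46/0.21) = 0.36069
  0.24·ln(0.24/0.26) = -0.01921
D(P‖Q) = 0.2429 nats.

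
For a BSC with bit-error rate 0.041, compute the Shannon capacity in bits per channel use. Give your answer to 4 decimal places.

Binary symmetric channel: C = 1 − h₂(ε) where h₂ is the binary entropy function.
h₂(0.041) = −0.041·log₂0.041 − 0.959·log₂0.959 = 0.2469.
C = 1 − 0.2469 = 0.7531 bits per channel use.

0.7531 bits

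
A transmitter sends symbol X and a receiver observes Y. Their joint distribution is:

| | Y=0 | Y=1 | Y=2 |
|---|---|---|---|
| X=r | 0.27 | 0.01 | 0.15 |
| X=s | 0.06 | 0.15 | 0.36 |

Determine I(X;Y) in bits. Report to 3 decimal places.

0.260 bits

Marginals: p(X) = (0.4300, 0.5700), p(Y) = (0.3300, 0.1600, 0.5100).
I(X;Y) = H(X) + H(Y) − H(X,Y).
H(X) = 0.9858, H(Y) = 1.4463, H(X,Y) = 2.1717.
I(X;Y) = 0.9858 + 1.4463 − 2.1717 = 0.260 bits.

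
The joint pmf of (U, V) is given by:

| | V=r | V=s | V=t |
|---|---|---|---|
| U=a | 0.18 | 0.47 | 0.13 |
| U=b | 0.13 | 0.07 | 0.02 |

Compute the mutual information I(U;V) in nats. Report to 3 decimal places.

Marginals: p(U) = (0.7800, 0.2200), p(V) = (0.3100, 0.5400, 0.1500).
I(U;V) = Σ p(x,y)·ln[p(x,y)/(p(x)p(y))].
  (a,r): 0.18·ln(0.7444) = -0.0531
  (a,s): 0.47·ln(1.1159) = 0.0515
  (a,t): 0.13·ln(1.1111) = 0.0137
  (b,r): 0.13·ln(1.9062) = 0.0839
  (b,s): 0.07·ln(0.5892) = -0.0370
  (b,t): 0.02·ln(0.6061) = -0.0100
Sum = 0.049 nats.

0.049 nats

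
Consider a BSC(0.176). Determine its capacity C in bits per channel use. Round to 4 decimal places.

Binary symmetric channel: C = 1 − h₂(ε) where h₂ is the binary entropy function.
h₂(0.176) = −0.176·log₂0.176 − 0.824·log₂0.824 = 0.6712.
C = 1 − 0.6712 = 0.3288 bits per channel use.

0.3288 bits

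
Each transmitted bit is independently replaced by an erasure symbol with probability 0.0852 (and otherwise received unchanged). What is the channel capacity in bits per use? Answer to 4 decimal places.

0.9148 bits

Binary erasure channel: capacity C = 1 − ε.
C = 1 − 0.0852 = 0.9148 bits per channel use.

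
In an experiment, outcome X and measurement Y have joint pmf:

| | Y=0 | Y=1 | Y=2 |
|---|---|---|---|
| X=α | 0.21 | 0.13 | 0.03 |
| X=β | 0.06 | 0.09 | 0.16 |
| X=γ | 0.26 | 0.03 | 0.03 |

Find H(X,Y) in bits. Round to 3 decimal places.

2.795 bits

H(X,Y) = −Σ p(x,y)·log₂ p(x,y) over all 9 cells.
  cell (α,0): −0.21·log₂0.21 = 0.4728
  cell (α,1): −0.13·log₂0.13 = 0.3826
  cell (α,2): −0.03·log₂0.03 = 0.1518
  cell (β,0): −0.06·log₂0.06 = 0.2435
  cell (β,1): −0.09·log₂0.09 = 0.3127
  cell (β,2): −0.16·log₂0.16 = 0.4230
  cell (γ,0): −0.26·log₂0.26 = 0.5053
  cell (γ,1): −0.03·log₂0.03 = 0.1518
  cell (γ,2): −0.03·log₂0.03 = 0.1518
Sum = 2.795 bits.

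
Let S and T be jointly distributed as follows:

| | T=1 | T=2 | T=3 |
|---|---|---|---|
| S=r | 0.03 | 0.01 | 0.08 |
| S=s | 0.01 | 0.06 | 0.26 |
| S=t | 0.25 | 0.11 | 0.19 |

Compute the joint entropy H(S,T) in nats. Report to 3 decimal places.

H(S,T) = −Σ p(x,y)·ln p(x,y) over all 9 cells.
  cell (r,1): −0.03·ln0.03 = 0.1052
  cell (r,2): −0.01·ln0.01 = 0.0461
  cell (r,3): −0.08·ln0.08 = 0.2021
  cell (s,1): −0.01·ln0.01 = 0.0461
  cell (s,2): −0.06·ln0.06 = 0.1688
  cell (s,3): −0.26·ln0.26 = 0.3502
  cell (t,1): −0.25·ln0.25 = 0.3466
  cell (t,2): −0.11·ln0.11 = 0.2428
  cell (t,3): −0.19·ln0.19 = 0.3155
Sum = 1.823 nats.

1.823 nats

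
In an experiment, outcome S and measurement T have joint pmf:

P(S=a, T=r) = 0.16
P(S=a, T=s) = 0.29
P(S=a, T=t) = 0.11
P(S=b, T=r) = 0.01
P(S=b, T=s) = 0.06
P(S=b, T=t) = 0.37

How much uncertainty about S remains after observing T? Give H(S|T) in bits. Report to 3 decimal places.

0.659 bits

Marginals: p(S) = (0.5600, 0.4400), p(T) = (0.1700, 0.3500, 0.4800).
H(S|T) = Σ p(T) · H(S|T=·).
  T=r: p=0.1700, H(S|T=r) = 0.3228
  T=s: p=0.3500, H(S|T=s) = 0.6610
  T=t: p=0.4800, H(S|T=t) = 0.7766
Weighted sum = 0.659 bits.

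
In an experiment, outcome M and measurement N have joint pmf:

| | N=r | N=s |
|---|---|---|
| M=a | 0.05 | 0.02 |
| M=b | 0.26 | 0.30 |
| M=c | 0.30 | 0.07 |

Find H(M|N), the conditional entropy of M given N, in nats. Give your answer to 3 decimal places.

Chain rule: H(M|N) = H(M,N) − H(N).
Marginals: p(M) = (0.0700, 0.5600, 0.3700), p(N) = (0.6100, 0.3900).
H(M,N) = 1.4868 nats; H(N) = 0.6687 nats.
H(M|N) = 1.4868 − 0.6687 = 0.818 nats.

0.818 nats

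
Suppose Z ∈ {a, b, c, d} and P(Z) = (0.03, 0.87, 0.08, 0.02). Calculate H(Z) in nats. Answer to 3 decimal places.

0.507 nats

H(Z) = −Σ p·ln p.
  −(0.03)·ln(0.03) = 0.1052
  −(0.87)·ln(0.87) = 0.1212
  −(0.08)·ln(0.08) = 0.2021
  −(0.02)·ln(0.02) = 0.0782
Sum: 0.1052 + 0.1212 + 0.2021 + 0.0782 = 0.507 nats.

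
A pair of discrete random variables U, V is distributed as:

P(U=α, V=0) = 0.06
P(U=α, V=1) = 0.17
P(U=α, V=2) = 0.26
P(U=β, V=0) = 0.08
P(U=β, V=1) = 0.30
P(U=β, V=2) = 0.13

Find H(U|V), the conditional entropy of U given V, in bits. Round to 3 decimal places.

0.940 bits

Marginals: p(U) = (0.4900, 0.5100), p(V) = (0.1400, 0.4700, 0.3900).
H(U|V) = Σ p(V) · H(U|V=·).
  V=0: p=0.1400, H(U|V=0) = 0.9852
  V=1: p=0.4700, H(U|V=1) = 0.9441
  V=2: p=0.3900, H(U|V=2) = 0.9183
Weighted sum = 0.940 bits.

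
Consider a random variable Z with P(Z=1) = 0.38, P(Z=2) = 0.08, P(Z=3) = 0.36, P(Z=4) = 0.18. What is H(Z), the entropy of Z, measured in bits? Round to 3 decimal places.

H(Z) = −Σ p·log₂ p.
  −(0.38)·log₂(0.38) = 0.5305
  −(0.08)·log₂(0.08) = 0.2915
  −(0.36)·log₂(0.36) = 0.5306
  −(0.18)·log₂(0.18) = 0.4453
Sum: 0.5305 + 0.2915 + 0.5306 + 0.4453 = 1.798 bits.

1.798 bits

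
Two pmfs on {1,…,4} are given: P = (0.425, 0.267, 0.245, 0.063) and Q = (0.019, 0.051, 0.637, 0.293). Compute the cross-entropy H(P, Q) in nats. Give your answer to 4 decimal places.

2.6668 nats

H(P,Q) = −Σ p·ln q.
  −0.425·ln(0.019) = 1.68441
  −0.267·ln(0.051) = 0.79457
  −0.245·ln(0.637) = 0.11049
  −0.063·ln(0.293) = 0.07734
H(P,Q) = 2.6668 nats.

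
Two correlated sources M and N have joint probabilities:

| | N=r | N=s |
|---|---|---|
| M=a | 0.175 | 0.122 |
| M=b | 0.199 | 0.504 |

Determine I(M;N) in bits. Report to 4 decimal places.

0.0593 bits

Marginals: p(M) = (0.2970, 0.7030), p(N) = (0.3740, 0.6260).
I(M;N) = Σ p(x,y)·log₂[p(x,y)/(p(x)p(y))].
  (a,r): 0.175·log₂(1.5755) = 0.11476
  (a,s): 0.122·log₂(0.6562) = -0.07415
  (b,r): 0.199·log₂(0.7569) = -0.07997
  (b,s): 0.504·log₂(1.1453) = 0.09861
Sum = 0.0593 bits.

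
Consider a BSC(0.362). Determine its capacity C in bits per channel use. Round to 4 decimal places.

0.0557 bits

Binary symmetric channel: C = 1 − h₂(ε) where h₂ is the binary entropy function.
h₂(0.362) = −0.362·log₂0.362 − 0.638·log₂0.638 = 0.9443.
C = 1 − 0.9443 = 0.0557 bits per channel use.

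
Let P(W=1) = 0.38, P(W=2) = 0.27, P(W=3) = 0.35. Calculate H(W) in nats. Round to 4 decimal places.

H(W) = −Σ p·ln p.
  −(0.38)·ln(0.38) = 0.36768
  −(0.27)·ln(0.27) = 0.35352
  −(0.35)·ln(0.35) = 0.36744
Sum: 0.36768 + 0.35352 + 0.36744 = 1.0886 nats.

1.0886 nats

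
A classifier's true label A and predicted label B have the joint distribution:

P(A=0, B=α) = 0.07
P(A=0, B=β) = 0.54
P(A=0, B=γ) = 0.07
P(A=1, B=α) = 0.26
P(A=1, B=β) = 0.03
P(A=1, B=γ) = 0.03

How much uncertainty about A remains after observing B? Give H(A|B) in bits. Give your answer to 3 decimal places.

Chain rule: H(A|B) = H(A,B) − H(B).
Marginals: p(A) = (0.6800, 0.3200), p(B) = (0.3300, 0.5700, 0.1000).
H(A,B) = 1.8260 bits; H(B) = 1.3223 bits.
H(A|B) = 1.8260 − 1.3223 = 0.504 bits.

0.504 bits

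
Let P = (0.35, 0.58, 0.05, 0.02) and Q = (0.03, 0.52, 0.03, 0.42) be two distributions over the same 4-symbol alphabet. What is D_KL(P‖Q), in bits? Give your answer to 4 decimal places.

D(P‖Q) = Σ p·log₂(p/q).
  0.35·log₂(0.35/0.03) = 1.24051
  0.58·log₂(0.58/0.52) = 0.09137
  0.05·log₂(0.05/0.03) = 0.03685
  0.02·log₂(0.02/0.42) = -0.08785
D(P‖Q) = 1.2809 bits.

1.2809 bits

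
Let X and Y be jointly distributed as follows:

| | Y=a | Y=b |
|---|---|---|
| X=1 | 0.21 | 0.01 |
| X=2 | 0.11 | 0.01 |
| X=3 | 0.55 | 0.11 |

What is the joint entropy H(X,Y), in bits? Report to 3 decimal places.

1.781 bits

H(X,Y) = −Σ p(x,y)·log₂ p(x,y) over all 6 cells.
  cell (1,a): −0.21·log₂0.21 = 0.4728
  cell (1,b): −0.01·log₂0.01 = 0.0664
  cell (2,a): −0.11·log₂0.11 = 0.3503
  cell (2,b): −0.01·log₂0.01 = 0.0664
  cell (3,a): −0.55·log₂0.55 = 0.4744
  cell (3,b): −0.11·log₂0.11 = 0.3503
Sum = 1.781 bits.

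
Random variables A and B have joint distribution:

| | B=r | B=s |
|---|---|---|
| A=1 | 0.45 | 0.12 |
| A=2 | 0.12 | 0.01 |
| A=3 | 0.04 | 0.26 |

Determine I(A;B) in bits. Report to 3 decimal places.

Marginals: p(A) = (0.5700, 0.1300, 0.3000), p(B) = (0.6100, 0.3900).
I(A;B) = Σ p(x,y)·log₂[p(x,y)/(p(x)p(y))].
  (1,r): 0.45·log₂(1.2942) = 0.1674
  (1,s): 0.12·log₂(0.5398) = -0.1067
  (2,r): 0.12·log₂(1.5132) = 0.0717
  (2,s): 0.01·log₂(0.1972) = -0.0234
  (3,r): 0.04·log₂(0.2186) = -0.0878
  (3,s): 0.26·log₂(2.2222) = 0.2995
Sum = 0.321 bits.

0.321 bits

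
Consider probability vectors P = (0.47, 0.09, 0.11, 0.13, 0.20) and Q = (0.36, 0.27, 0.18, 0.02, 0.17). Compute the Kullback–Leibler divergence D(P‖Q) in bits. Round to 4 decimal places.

D(P‖Q) = Σ p·log₂(p/q).
  0.47·log₂(0.47/0.36) = 0.18079
  0.09·log₂(0.09/0.27) = -0.14265
  0.11·log₂(0.11/0.18) = -0.07815
  0.13·log₂(0.13/0.02) = 0.35106
  0.20·log₂(0.20/0.17) = 0.04689
D(P‖Q) = 0.3579 bits.

0.3579 bits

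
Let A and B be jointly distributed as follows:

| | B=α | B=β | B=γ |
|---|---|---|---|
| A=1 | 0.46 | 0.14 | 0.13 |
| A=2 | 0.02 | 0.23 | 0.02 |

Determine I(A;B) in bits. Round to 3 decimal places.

0.282 bits

Marginals: p(A) = (0.7300, 0.2700), p(B) = (0.4800, 0.3700, 0.1500).
I(A;B) = H(A) + H(B) − H(A,B).
H(A) = 0.8415, H(B) = 1.4495, H(A,B) = 2.0085.
I(A;B) = 0.8415 + 1.4495 − 2.0085 = 0.282 bits.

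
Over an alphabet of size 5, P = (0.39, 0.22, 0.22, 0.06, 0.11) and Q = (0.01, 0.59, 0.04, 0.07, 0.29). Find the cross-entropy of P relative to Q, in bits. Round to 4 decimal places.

4.2069 bits

H(P,Q) = −Σ p·log₂ q.
  −0.39·log₂(0.01) = 2.59110
  −0.22·log₂(0.59) = 0.16747
  −0.22·log₂(0.04) = 1.02165
  −0.06·log₂(0.07) = 0.23019
  −0.11·log₂(0.29) = 0.19645
H(P,Q) = 4.2069 bits.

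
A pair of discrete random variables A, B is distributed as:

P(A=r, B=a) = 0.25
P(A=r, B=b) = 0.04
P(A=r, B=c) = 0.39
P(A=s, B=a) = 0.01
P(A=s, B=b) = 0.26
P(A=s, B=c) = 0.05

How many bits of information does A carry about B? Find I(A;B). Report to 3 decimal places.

Marginals: p(A) = (0.6800, 0.3200), p(B) = (0.2600, 0.3000, 0.4400).
I(A;B) = H(A) + H(B) − H(A,B).
H(A) = 0.9044, H(B) = 1.5475, H(A,B) = 2.0034.
I(A;B) = 0.9044 + 1.5475 − 2.0034 = 0.449 bits.

0.449 bits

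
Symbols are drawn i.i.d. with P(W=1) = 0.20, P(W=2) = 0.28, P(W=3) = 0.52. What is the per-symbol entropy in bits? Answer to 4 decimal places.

H(W) = −Σ p·log₂ p.
  −(0.20)·log₂(0.20) = 0.46439
  −(0.28)·log₂(0.28) = 0.51422
  −(0.52)·log₂(0.52) = 0.49058
Sum: 0.46439 + 0.51422 + 0.49058 = 1.4692 bits.

1.4692 bits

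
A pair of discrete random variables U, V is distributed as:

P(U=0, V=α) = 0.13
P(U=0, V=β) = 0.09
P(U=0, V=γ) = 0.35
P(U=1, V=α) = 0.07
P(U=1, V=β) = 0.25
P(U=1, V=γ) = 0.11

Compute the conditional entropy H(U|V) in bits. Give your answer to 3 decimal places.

0.835 bits

Marginals: p(U) = (0.5700, 0.4300), p(V) = (0.2000, 0.3400, 0.4600).
H(U|V) = Σ p(V) · H(U|V=·).
  V=α: p=0.2000, H(U|V=α) = 0.9341
  V=β: p=0.3400, H(U|V=β) = 0.8338
  V=γ: p=0.4600, H(U|V=γ) = 0.7936
Weighted sum = 0.835 bits.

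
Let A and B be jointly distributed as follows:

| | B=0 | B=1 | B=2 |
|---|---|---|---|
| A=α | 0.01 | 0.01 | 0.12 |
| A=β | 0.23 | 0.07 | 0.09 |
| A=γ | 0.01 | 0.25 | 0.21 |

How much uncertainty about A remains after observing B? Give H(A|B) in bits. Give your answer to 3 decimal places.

Chain rule: H(A|B) = H(A,B) − H(B).
Marginals: p(A) = (0.1400, 0.3900, 0.4700), p(B) = (0.2500, 0.3300, 0.4200).
H(A,B) = 2.6081 bits; H(B) = 1.5535 bits.
H(A|B) = 2.6081 − 1.5535 = 1.055 bits.

1.055 bits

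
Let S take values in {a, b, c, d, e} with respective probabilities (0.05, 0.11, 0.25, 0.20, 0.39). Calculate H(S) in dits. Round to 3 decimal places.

0.620 dits

H(S) = −Σ p·log₁₀ p.
  −(0.05)·log₁₀(0.05) = 0.0651
  −(0.11)·log₁₀(0.11) = 0.1054
  −(0.25)·log₁₀(0.25) = 0.1505
  −(0.20)·log₁₀(0.20) = 0.1398
  −(0.39)·log₁₀(0.39) = 0.1595
Sum: 0.0651 + 0.1054 + 0.1505 + 0.1398 + 0.1595 = 0.620 dits.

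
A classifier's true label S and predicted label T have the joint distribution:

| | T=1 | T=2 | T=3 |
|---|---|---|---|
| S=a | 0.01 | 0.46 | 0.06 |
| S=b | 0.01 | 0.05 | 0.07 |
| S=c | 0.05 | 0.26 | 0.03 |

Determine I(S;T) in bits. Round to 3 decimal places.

Marginals: p(S) = (0.5300, 0.1300, 0.3400), p(T) = (0.0700, 0.7700, 0.1600).
I(S;T) = Σ p(x,y)·log₂[p(x,y)/(p(x)p(y))].
  (a,1): 0.01·log₂(0.2695) = -0.0189
  (a,2): 0.46·log₂(1.1272) = 0.0794
  (a,3): 0.06·log₂(0.7075) = -0.0299
  (b,1): 0.01·log₂(1.0989) = 0.0014
  (b,2): 0.05·log₂(0.4995) = -0.0501
  (b,3): 0.07·log₂(3.3654) = 0.1226
  (c,1): 0.05·log₂(2.1008) = 0.0535
  (c,2): 0.26·log₂(0.9931) = -0.0026
  (c,3): 0.03·log₂(0.5515) = -0.0258
Sum = 0.130 bits.

0.130 bits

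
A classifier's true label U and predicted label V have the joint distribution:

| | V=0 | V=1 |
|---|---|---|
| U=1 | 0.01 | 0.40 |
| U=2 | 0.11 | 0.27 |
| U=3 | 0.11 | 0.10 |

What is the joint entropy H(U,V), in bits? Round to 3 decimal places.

2.138 bits

H(U,V) = −Σ p(x,y)·log₂ p(x,y) over all 6 cells.
  cell (1,0): −0.01·log₂0.01 = 0.0664
  cell (1,1): −0.40·log₂0.40 = 0.5288
  cell (2,0): −0.11·log₂0.11 = 0.3503
  cell (2,1): −0.27·log₂0.27 = 0.5100
  cell (3,0): −0.11·log₂0.11 = 0.3503
  cell (3,1): −0.10·log₂0.10 = 0.3322
Sum = 2.138 bits.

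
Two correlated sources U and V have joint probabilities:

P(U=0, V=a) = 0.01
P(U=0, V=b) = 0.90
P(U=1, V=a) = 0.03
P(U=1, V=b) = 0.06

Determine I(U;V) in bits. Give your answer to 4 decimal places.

Marginals: p(U) = (0.9100, 0.0900), p(V) = (0.0400, 0.9600).
I(U;V) = Σ p(x,y)·log₂[p(x,y)/(p(x)p(y))].
  (0,a): 0.01·log₂(0.2747) = -0.01864
  (0,b): 0.90·log₂(1.0302) = 0.03866
  (1,a): 0.03·log₂(8.3333) = 0.09177
  (1,b): 0.06·log₂(0.6944) = -0.03156
Sum = 0.0802 bits.

0.0802 bits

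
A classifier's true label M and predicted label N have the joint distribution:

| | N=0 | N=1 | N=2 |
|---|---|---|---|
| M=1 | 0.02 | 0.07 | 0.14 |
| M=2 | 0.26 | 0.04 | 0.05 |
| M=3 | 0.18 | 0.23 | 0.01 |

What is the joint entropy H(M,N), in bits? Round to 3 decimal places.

2.685 bits

H(M,N) = −Σ p(x,y)·log₂ p(x,y) over all 9 cells.
  cell (1,0): −0.02·log₂0.02 = 0.1129
  cell (1,1): −0.07·log₂0.07 = 0.2686
  cell (1,2): −0.14·log₂0.14 = 0.3971
  cell (2,0): −0.26·log₂0.26 = 0.5053
  cell (2,1): −0.04·log₂0.04 = 0.1858
  cell (2,2): −0.05·log₂0.05 = 0.2161
  cell (3,0): −0.18·log₂0.18 = 0.4453
  cell (3,1): −0.23·log₂0.23 = 0.4877
  cell (3,2): −0.01·log₂0.01 = 0.0664
Sum = 2.685 bits.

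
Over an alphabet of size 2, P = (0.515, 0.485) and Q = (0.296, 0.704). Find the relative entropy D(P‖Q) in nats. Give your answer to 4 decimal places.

0.1045 nats

D(P‖Q) = Σ p·ln(p/q).
  0.515·ln(0.515/0.296) = 0.28521
  0.485·ln(0.485/0.704) = -0.18073
D(P‖Q) = 0.1045 nats.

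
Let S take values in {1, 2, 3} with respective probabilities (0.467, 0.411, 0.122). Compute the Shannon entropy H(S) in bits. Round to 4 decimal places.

H(S) = −Σ p·log₂ p.
  −(0.467)·log₂(0.467) = 0.51300
  −(0.411)·log₂(0.411) = 0.52723
  −(0.122)·log₂(0.122) = 0.37028
Sum: 0.51300 + 0.52723 + 0.37028 = 1.4105 bits.

1.4105 bits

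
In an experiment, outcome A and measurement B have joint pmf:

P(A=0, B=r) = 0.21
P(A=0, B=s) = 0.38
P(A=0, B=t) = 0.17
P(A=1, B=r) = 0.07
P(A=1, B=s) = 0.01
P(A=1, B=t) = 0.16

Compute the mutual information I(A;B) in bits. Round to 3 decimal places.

Marginals: p(A) = (0.7600, 0.2400), p(B) = (0.2800, 0.3900, 0.3300).
I(A;B) = H(A) + H(B) − H(A,B).
H(A) = 0.7950, H(B) = 1.5718, H(A,B) = 2.1959.
I(A;B) = 0.7950 + 1.5718 − 2.1959 = 0.171 bits.

0.171 bits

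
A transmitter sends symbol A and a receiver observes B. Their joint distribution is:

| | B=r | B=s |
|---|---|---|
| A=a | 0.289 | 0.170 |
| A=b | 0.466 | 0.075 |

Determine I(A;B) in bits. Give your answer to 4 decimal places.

0.0526 bits

Marginals: p(A) = (0.4590, 0.5410), p(B) = (0.7550, 0.2450).
I(A;B) = Σ p(x,y)·log₂[p(x,y)/(p(x)p(y))].
  (a,r): 0.289·log₂(0.8339) = -0.07571
  (a,s): 0.170·log₂(1.5117) = 0.10135
  (b,r): 0.466·log₂(1.1409) = 0.08861
  (b,s): 0.075·log₂(0.5658) = -0.06161
Sum = 0.0526 bits.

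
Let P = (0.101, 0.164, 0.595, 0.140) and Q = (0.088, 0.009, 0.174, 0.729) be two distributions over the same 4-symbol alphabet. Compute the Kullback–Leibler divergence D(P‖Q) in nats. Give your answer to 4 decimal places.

D(P‖Q) = Σ p·ln(p/q).
  0.101·ln(0.101/0.088) = 0.01392
  0.164·ln(0.164/0.009) = 0.47603
  0.595·ln(0.595/0.174) = 0.73156
  0.140·ln(0.140/0.729) = -0.23100
D(P‖Q) = 0.9905 nats.

0.9905 nats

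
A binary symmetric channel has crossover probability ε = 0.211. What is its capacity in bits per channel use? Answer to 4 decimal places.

Binary symmetric channel: C = 1 − h₂(ε) where h₂ is the binary entropy function.
h₂(0.211) = −0.211·log₂0.211 − 0.789·log₂0.789 = 0.7434.
C = 1 − 0.7434 = 0.2566 bits per channel use.

0.2566 bits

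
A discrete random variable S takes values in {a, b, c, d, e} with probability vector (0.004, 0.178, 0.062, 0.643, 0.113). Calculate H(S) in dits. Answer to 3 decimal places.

0.448 dits

H(S) = −Σ p·log₁₀ p.
  −(0.004)·log₁₀(0.004) = 0.0096
  −(0.178)·log₁₀(0.178) = 0.1334
  −(0.062)·log₁₀(0.062) = 0.0749
  −(0.643)·log₁₀(0.643) = 0.1233
  −(0.113)·log₁₀(0.113) = 0.1070
Sum: 0.0096 + 0.1334 + 0.0749 + 0.1233 + 0.1070 = 0.448 dits.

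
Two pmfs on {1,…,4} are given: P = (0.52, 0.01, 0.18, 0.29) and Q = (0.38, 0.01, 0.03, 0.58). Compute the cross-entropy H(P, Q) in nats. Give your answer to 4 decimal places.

1.3383 nats

H(P,Q) = −Σ p·ln q.
  −0.52·ln(0.38) = 0.50314
  −0.01·ln(0.01) = 0.04605
  −0.18·ln(0.03) = 0.63118
  −0.29·ln(0.58) = 0.15797
H(P,Q) = 1.3383 nats.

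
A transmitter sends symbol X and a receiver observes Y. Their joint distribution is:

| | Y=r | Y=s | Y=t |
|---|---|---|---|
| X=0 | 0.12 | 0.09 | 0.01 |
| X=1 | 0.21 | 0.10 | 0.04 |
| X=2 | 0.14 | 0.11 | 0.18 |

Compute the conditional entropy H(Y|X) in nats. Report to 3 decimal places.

Chain rule: H(Y|X) = H(X,Y) − H(X).
Marginals: p(X) = (0.2200, 0.3500, 0.4300), p(Y) = (0.4700, 0.3000, 0.2300).
H(X,Y) = 2.0307 nats; H(X) = 1.0635 nats.
H(Y|X) = 2.0307 − 1.0635 = 0.967 nats.

0.967 nats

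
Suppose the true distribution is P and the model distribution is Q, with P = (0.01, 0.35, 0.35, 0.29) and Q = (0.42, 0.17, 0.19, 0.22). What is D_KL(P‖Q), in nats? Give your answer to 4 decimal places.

D(P‖Q) = Σ p·ln(p/q).
  0.01·ln(0.01/0.42) = -0.03738
  0.35·ln(0.35/0.17) = 0.25275
  0.35·ln(0.35/0.19) = 0.21382
  0.29·ln(0.29/0.22) = 0.08011
D(P‖Q) = 0.5093 nats.

0.5093 nats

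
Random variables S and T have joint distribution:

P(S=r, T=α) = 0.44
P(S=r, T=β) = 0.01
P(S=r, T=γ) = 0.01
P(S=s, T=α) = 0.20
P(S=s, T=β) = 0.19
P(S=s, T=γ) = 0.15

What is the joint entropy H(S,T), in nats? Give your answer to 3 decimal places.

1.375 nats

H(S,T) = −Σ p(x,y)·ln p(x,y) over all 6 cells.
  cell (r,α): −0.44·ln0.44 = 0.3612
  cell (r,β): −0.01·ln0.01 = 0.0461
  cell (r,γ): −0.01·ln0.01 = 0.0461
  cell (s,α): −0.20·ln0.20 = 0.3219
  cell (s,β): −0.19·ln0.19 = 0.3155
  cell (s,γ): −0.15·ln0.15 = 0.2846
Sum = 1.375 nats.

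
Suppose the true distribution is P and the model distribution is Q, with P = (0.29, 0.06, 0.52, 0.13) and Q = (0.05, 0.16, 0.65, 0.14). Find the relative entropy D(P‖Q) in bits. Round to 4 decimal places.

D(P‖Q) = Σ p·log₂(p/q).
  0.29·log₂(0.29/0.05) = 0.73546
  0.06·log₂(0.06/0.16) = -0.08490
  0.52·log₂(0.52/0.65) = -0.16740
  0.13·log₂(0.13/0.14) = -0.01390
D(P‖Q) = 0.4693 bits.

0.4693 bits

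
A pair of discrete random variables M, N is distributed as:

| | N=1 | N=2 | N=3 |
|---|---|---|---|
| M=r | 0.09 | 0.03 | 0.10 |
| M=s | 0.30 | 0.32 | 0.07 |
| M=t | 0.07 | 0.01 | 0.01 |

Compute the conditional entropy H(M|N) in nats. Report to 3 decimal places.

Marginals: p(M) = (0.2200, 0.6900, 0.0900), p(N) = (0.4600, 0.3600, 0.1800).
H(M|N) = Σ p(N) · H(M|N=·).
  N=1: p=0.4600, H(M|N=1) = 0.8845
  N=2: p=0.3600, H(M|N=2) = 0.4113
  N=3: p=0.1800, H(M|N=3) = 0.8544
Weighted sum = 0.709 nats.

0.709 nats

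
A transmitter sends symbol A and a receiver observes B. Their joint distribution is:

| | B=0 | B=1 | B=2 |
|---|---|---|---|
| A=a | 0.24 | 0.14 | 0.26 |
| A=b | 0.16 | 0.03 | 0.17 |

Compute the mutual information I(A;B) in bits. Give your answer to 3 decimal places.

0.024 bits

Marginals: p(A) = (0.6400, 0.3600), p(B) = (0.4000, 0.1700, 0.4300).
I(A;B) = Σ p(x,y)·log₂[p(x,y)/(p(x)p(y))].
  (a,0): 0.24·log₂(0.9375) = -0.0223
  (a,1): 0.14·log₂(1.2868) = 0.0509
  (a,2): 0.26·log₂(0.9448) = -0.0213
  (b,0): 0.16·log₂(1.1111) = 0.0243
  (b,1): 0.03·log₂(0.4902) = -0.0309
  (b,2): 0.17·log₂(1.0982) = 0.0230
Sum = 0.024 bits.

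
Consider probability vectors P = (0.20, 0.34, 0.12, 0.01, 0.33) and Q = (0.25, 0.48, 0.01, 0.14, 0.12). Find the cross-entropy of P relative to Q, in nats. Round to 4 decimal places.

H(P,Q) = −Σ p·ln q.
  −0.20·ln(0.25) = 0.27726
  −0.34·ln(0.48) = 0.24955
  −0.12·ln(0.01) = 0.55262
  −0.01·ln(0.14) = 0.01966
  −0.33·ln(0.12) = 0.69969
H(P,Q) = 1.7988 nats.

1.7988 nats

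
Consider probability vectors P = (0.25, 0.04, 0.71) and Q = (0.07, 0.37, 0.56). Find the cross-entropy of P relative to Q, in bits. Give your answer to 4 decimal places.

1.6104 bits

H(P,Q) = −Σ p·log₂ q.
  −0.25·log₂(0.07) = 0.95913
  −0.04·log₂(0.37) = 0.05738
  −0.71·log₂(0.56) = 0.59392
H(P,Q) = 1.6104 bits.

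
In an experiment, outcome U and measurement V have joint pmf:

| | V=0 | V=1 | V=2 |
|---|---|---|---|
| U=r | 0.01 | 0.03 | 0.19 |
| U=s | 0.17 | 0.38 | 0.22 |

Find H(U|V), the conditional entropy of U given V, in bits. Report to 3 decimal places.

Marginals: p(U) = (0.2300, 0.7700), p(V) = (0.1800, 0.4100, 0.4100).
H(U|V) = Σ p(V) · H(U|V=·).
  V=0: p=0.1800, H(U|V=0) = 0.3095
  V=1: p=0.4100, H(U|V=1) = 0.3776
  V=2: p=0.4100, H(U|V=2) = 0.9961
Weighted sum = 0.619 bits.

0.619 bits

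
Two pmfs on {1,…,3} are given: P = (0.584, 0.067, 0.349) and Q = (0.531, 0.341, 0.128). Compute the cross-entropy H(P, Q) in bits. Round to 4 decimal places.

H(P,Q) = −Σ p·log₂ q.
  −0.584·log₂(0.531) = 0.53332
  −0.067·log₂(0.341) = 0.10399
  −0.349·log₂(0.128) = 1.03506
H(P,Q) = 1.6724 bits.

1.6724 bits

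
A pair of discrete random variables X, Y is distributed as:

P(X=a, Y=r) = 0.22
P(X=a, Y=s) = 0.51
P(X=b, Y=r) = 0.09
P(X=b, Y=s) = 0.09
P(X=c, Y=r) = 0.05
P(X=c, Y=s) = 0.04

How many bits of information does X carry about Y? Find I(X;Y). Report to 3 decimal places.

Marginals: p(X) = (0.7300, 0.1800, 0.0900), p(Y) = (0.3600, 0.6400).
I(X;Y) = H(X) + H(Y) − H(X,Y).
H(X) = 1.0894, H(Y) = 0.9427, H(X,Y) = 2.0032.
I(X;Y) = 1.0894 + 0.9427 − 2.0032 = 0.029 bits.

0.029 bits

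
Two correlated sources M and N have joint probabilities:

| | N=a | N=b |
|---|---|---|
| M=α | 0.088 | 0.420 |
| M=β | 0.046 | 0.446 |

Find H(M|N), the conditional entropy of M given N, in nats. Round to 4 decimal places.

Chain rule: H(M|N) = H(M,N) − H(N).
Marginals: p(M) = (0.5080, 0.4920), p(N) = (0.1340, 0.8660).
H(M,N) = 1.0800 nats; H(N) = 0.3939 nats.
H(M|N) = 1.0800 − 0.3939 = 0.6861 nats.

0.6861 nats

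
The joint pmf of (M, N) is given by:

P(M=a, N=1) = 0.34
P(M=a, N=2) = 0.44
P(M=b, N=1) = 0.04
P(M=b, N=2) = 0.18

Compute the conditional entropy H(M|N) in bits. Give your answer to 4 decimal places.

0.7233 bits

Marginals: p(M) = (0.7800, 0.2200), p(N) = (0.3800, 0.6200).
H(M|N) = Σ p(N) · H(M|N=·).
  N=1: p=0.3800, H(M|N=1) = 0.4855
  N=2: p=0.6200, H(M|N=2) = 0.8691
Weighted sum = 0.7233 bits.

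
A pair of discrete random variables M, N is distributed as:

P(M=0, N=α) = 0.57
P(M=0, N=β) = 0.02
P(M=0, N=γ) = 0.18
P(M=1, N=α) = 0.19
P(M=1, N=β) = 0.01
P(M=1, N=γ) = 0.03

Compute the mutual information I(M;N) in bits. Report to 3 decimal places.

Marginals: p(M) = (0.7700, 0.2300), p(N) = (0.7600, 0.0300, 0.2100).
I(M;N) = Σ p(x,y)·log₂[p(x,y)/(p(x)p(y))].
  (0,α): 0.57·log₂(0.9740) = -0.0216
  (0,β): 0.02·log₂(0.8658) = -0.0042
  (0,γ): 0.18·log₂(1.1132) = 0.0278
  (1,α): 0.19·log₂(1.0870) = 0.0229
  (1,β): 0.01·log₂(1.4493) = 0.0054
  (1,γ): 0.03·log₂(0.6211) = -0.0206
Sum = 0.010 bits.

0.010 bits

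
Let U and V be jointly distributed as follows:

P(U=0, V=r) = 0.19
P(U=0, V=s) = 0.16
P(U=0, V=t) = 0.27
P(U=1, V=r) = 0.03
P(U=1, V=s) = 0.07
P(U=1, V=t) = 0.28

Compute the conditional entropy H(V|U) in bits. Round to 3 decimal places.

1.365 bits

Chain rule: H(V|U) = H(U,V) − H(U).
Marginals: p(U) = (0.6200, 0.3800), p(V) = (0.2200, 0.2300, 0.5500).
H(U,V) = 2.3228 bits; H(U) = 0.9580 bits.
H(V|U) = 2.3228 − 0.9580 = 1.365 bits.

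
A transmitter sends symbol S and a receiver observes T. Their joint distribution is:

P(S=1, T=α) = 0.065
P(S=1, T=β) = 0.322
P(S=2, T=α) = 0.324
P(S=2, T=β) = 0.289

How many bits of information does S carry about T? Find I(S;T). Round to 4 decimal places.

Marginals: p(S) = (0.3870, 0.6130), p(T) = (0.3890, 0.6110).
I(S;T) = H(S) + H(T) − H(S,T).
H(S) = 0.9628, H(T) = 0.9642, H(S,T) = 1.8271.
I(S;T) = 0.9628 + 0.9642 − 1.8271 = 0.0999 bits.

0.0999 bits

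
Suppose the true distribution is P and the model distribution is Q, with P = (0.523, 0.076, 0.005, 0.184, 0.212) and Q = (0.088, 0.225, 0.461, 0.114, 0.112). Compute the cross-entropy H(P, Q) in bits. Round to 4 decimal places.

H(P,Q) = −Σ p·log₂ q.
  −0.523·log₂(0.088) = 1.83382
  −0.076·log₂(0.225) = 0.16355
  −0.005·log₂(0.461) = 0.00559
  −0.184·log₂(0.114) = 0.57645
  −0.212·log₂(0.112) = 0.66959
H(P,Q) = 3.2490 bits.

3.2490 bits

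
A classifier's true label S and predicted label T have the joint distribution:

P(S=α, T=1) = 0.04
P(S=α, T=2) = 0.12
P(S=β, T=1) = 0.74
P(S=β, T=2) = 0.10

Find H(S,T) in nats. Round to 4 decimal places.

H(S,T) = −Σ p(x,y)·ln p(x,y) over all 4 cells.
  cell (α,1): −0.04·ln0.04 = 0.12876
  cell (α,2): −0.12·ln0.12 = 0.25443
  cell (β,1): −0.74·ln0.74 = 0.22282
  cell (β,2): −0.10·ln0.10 = 0.23026
Sum = 0.8363 nats.

0.8363 nats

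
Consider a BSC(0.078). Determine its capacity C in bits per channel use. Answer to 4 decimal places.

0.6049 bits

Binary symmetric channel: C = 1 − h₂(ε) where h₂ is the binary entropy function.
h₂(0.078) = −0.078·log₂0.078 − 0.922·log₂0.922 = 0.3951.
C = 1 − 0.3951 = 0.6049 bits per channel use.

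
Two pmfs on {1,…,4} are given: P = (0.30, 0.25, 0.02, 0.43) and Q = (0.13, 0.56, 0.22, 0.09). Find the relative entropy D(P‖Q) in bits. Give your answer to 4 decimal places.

D(P‖Q) = Σ p·log₂(p/q).
  0.30·log₂(0.30/0.13) = 0.36194
  0.25·log₂(0.25/0.56) = -0.29087
  0.02·log₂(0.02/0.22) = -0.06919
  0.43·log₂(0.43/0.09) = 0.97023
D(P‖Q) = 0.9721 bits.

0.9721 bits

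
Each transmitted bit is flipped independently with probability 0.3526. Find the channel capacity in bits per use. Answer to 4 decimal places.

Binary symmetric channel: C = 1 − h₂(ε) where h₂ is the binary entropy function.
h₂(0.3526) = −0.3526·log₂0.3526 − 0.6474·log₂0.6474 = 0.9364.
C = 1 − 0.9364 = 0.0636 bits per channel use.

0.0636 bits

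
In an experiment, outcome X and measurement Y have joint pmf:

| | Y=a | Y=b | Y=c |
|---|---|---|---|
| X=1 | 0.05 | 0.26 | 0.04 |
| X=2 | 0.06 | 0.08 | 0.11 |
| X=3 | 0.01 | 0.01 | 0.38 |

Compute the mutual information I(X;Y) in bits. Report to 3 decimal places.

Marginals: p(X) = (0.3500, 0.2500, 0.4000), p(Y) = (0.1200, 0.3500, 0.5300).
I(X;Y) = Σ p(x,y)·log₂[p(x,y)/(p(x)p(y))].
  (1,a): 0.05·log₂(1.1905) = 0.0126
  (1,b): 0.26·log₂(2.1224) = 0.2823
  (1,c): 0.04·log₂(0.2156) = -0.0885
  (2,a): 0.06·log₂(2.0000) = 0.0600
  (2,b): 0.08·log₂(0.9143) = -0.0103
  (2,c): 0.11·log₂(0.8302) = -0.0295
  (3,a): 0.01·log₂(0.2083) = -0.0226
  (3,b): 0.01·log₂(0.0714) = -0.0381
  (3,c): 0.38·log₂(1.7925) = 0.3199
Sum = 0.486 bits.

0.486 bits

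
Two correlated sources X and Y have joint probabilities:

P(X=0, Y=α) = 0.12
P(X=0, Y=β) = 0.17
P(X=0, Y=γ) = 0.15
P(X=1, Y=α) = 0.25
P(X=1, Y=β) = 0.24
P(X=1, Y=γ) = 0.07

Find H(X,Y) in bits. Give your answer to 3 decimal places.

H(X,Y) = −Σ p(x,y)·log₂ p(x,y) over all 6 cells.
  cell (0,α): −0.12·log₂0.12 = 0.3671
  cell (0,β): −0.17·log₂0.17 = 0.4346
  cell (0,γ): −0.15·log₂0.15 = 0.4105
  cell (1,α): −0.25·log₂0.25 = 0.5000
  cell (1,β): −0.24·log₂0.24 = 0.4941
  cell (1,γ): −0.07·log₂0.07 = 0.2686
Sum = 2.475 bits.

2.475 bits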